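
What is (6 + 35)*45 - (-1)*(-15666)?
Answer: -13821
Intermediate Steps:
(6 + 35)*45 - (-1)*(-15666) = 41*45 - 1*15666 = 1845 - 15666 = -13821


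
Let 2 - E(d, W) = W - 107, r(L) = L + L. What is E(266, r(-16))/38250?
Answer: 47/12750 ≈ 0.0036863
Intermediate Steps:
r(L) = 2*L
E(d, W) = 109 - W (E(d, W) = 2 - (W - 107) = 2 - (-107 + W) = 2 + (107 - W) = 109 - W)
E(266, r(-16))/38250 = (109 - 2*(-16))/38250 = (109 - 1*(-32))*(1/38250) = (109 + 32)*(1/38250) = 141*(1/38250) = 47/12750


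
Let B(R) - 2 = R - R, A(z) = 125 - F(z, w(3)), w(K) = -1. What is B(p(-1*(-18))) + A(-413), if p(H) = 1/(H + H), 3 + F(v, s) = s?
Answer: 131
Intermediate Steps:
F(v, s) = -3 + s
p(H) = 1/(2*H)
A(z) = 129 (A(z) = 125 - (-3 - 1) = 125 - 1*(-4) = 125 + 4 = 129)
B(R) = 2 (B(R) = 2 + (R - R) = 2 + 0 = 2)
B(p(-1*(-18))) + A(-413) = 2 + 129 = 131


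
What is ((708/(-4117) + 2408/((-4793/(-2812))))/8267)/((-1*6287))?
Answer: -27874032188/1025603971613249 ≈ -2.7178e-5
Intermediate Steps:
((708/(-4117) + 2408/((-4793/(-2812))))/8267)/((-1*6287)) = ((708*(-1/4117) + 2408/((-4793*(-1/2812))))*(1/8267))/(-6287) = ((-708/4117 + 2408/(4793/2812))*(1/8267))*(-1/6287) = ((-708/4117 + 2408*(2812/4793))*(1/8267))*(-1/6287) = ((-708/4117 + 6771296/4793)*(1/8267))*(-1/6287) = ((27874032188/19732781)*(1/8267))*(-1/6287) = (27874032188/163130900527)*(-1/6287) = -27874032188/1025603971613249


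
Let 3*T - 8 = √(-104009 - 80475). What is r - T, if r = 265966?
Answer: 797890/3 - 2*I*√46121/3 ≈ 2.6596e+5 - 143.17*I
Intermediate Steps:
T = 8/3 + 2*I*√46121/3 (T = 8/3 + √(-104009 - 80475)/3 = 8/3 + √(-184484)/3 = 8/3 + (2*I*√46121)/3 = 8/3 + 2*I*√46121/3 ≈ 2.6667 + 143.17*I)
r - T = 265966 - (8/3 + 2*I*√46121/3) = 265966 + (-8/3 - 2*I*√46121/3) = 797890/3 - 2*I*√46121/3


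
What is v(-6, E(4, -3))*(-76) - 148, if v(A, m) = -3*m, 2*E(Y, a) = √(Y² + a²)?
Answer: 422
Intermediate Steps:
E(Y, a) = √(Y² + a²)/2
v(-6, E(4, -3))*(-76) - 148 = -3*√(4² + (-3)²)/2*(-76) - 148 = -3*√(16 + 9)/2*(-76) - 148 = -3*√25/2*(-76) - 148 = -3*5/2*(-76) - 148 = -15/2*(-76) - 148 = 570 - 148 = 422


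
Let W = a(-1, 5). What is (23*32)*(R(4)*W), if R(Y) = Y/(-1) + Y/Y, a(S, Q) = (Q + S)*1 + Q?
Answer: -19872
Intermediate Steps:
a(S, Q) = S + 2*Q (a(S, Q) = (Q + S) + Q = S + 2*Q)
W = 9 (W = -1 + 2*5 = -1 + 10 = 9)
R(Y) = 1 - Y (R(Y) = Y*(-1) + 1 = -Y + 1 = 1 - Y)
(23*32)*(R(4)*W) = (23*32)*((1 - 1*4)*9) = 736*((1 - 4)*9) = 736*(-3*9) = 736*(-27) = -19872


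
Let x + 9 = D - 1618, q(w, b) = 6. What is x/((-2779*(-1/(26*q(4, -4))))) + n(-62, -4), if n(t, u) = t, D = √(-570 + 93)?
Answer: -426110/2779 + 468*I*√53/2779 ≈ -153.33 + 1.226*I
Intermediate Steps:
D = 3*I*√53 (D = √(-477) = 3*I*√53 ≈ 21.84*I)
x = -1627 + 3*I*√53 (x = -9 + (3*I*√53 - 1618) = -9 + (-1618 + 3*I*√53) = -1627 + 3*I*√53 ≈ -1627.0 + 21.84*I)
x/((-2779*(-1/(26*q(4, -4))))) + n(-62, -4) = (-1627 + 3*I*√53)/((-2779/(6*(-26)))) - 62 = (-1627 + 3*I*√53)/((-2779/(-156))) - 62 = (-1627 + 3*I*√53)/((-2779*(-1/156))) - 62 = (-1627 + 3*I*√53)/(2779/156) - 62 = (-1627 + 3*I*√53)*(156/2779) - 62 = (-253812/2779 + 468*I*√53/2779) - 62 = -426110/2779 + 468*I*√53/2779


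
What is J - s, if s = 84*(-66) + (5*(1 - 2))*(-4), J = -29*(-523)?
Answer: 20691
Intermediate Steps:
J = 15167
s = -5524 (s = -5544 + (5*(-1))*(-4) = -5544 - 5*(-4) = -5544 + 20 = -5524)
J - s = 15167 - 1*(-5524) = 15167 + 5524 = 20691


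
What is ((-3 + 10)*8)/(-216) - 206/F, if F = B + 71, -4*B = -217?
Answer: -8585/4509 ≈ -1.9040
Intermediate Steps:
B = 217/4 (B = -¼*(-217) = 217/4 ≈ 54.250)
F = 501/4 (F = 217/4 + 71 = 501/4 ≈ 125.25)
((-3 + 10)*8)/(-216) - 206/F = ((-3 + 10)*8)/(-216) - 206/501/4 = (7*8)*(-1/216) - 206*4/501 = 56*(-1/216) - 824/501 = -7/27 - 824/501 = -8585/4509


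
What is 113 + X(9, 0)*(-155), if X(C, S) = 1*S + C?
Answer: -1282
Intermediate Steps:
X(C, S) = C + S (X(C, S) = S + C = C + S)
113 + X(9, 0)*(-155) = 113 + (9 + 0)*(-155) = 113 + 9*(-155) = 113 - 1395 = -1282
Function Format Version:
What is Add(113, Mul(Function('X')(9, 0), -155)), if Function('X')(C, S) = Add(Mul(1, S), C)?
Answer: -1282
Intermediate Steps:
Function('X')(C, S) = Add(C, S) (Function('X')(C, S) = Add(S, C) = Add(C, S))
Add(113, Mul(Function('X')(9, 0), -155)) = Add(113, Mul(Add(9, 0), -155)) = Add(113, Mul(9, -155)) = Add(113, -1395) = -1282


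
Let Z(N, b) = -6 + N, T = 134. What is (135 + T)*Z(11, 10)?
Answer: 1345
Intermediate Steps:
(135 + T)*Z(11, 10) = (135 + 134)*(-6 + 11) = 269*5 = 1345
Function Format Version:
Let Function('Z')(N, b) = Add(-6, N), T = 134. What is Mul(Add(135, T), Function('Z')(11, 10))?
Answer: 1345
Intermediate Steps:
Mul(Add(135, T), Function('Z')(11, 10)) = Mul(Add(135, 134), Add(-6, 11)) = Mul(269, 5) = 1345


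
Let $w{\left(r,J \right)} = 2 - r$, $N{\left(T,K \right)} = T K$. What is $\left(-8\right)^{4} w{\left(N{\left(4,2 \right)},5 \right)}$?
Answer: $-24576$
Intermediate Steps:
$N{\left(T,K \right)} = K T$
$\left(-8\right)^{4} w{\left(N{\left(4,2 \right)},5 \right)} = \left(-8\right)^{4} \left(2 - 2 \cdot 4\right) = 4096 \left(2 - 8\right) = 4096 \left(-6\right) = -24576$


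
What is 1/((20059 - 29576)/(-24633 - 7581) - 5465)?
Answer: -32214/176039993 ≈ -0.00018299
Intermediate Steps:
1/((20059 - 29576)/(-24633 - 7581) - 5465) = 1/(-9517/(-32214) - 5465) = 1/(-9517*(-1/32214) - 5465) = 1/(9517/32214 - 5465) = 1/(-176039993/32214) = -32214/176039993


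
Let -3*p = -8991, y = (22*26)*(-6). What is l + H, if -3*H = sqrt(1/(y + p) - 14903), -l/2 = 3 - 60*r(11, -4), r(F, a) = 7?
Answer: 834 - I*sqrt(2820020610)/1305 ≈ 834.0 - 40.693*I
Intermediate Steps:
y = -3432 (y = 572*(-6) = -3432)
p = 2997 (p = -1/3*(-8991) = 2997)
l = 834 (l = -2*(3 - 60*7) = -2*(3 - 420) = -2*(-417) = 834)
H = -I*sqrt(2820020610)/1305 (H = -sqrt(1/(-3432 + 2997) - 14903)/3 = -sqrt(1/(-435) - 14903)/3 = -sqrt(-1/435 - 14903)/3 = -I*sqrt(2820020610)/1305 ≈ -40.693*I)
l + H = 834 - I*sqrt(2820020610)/1305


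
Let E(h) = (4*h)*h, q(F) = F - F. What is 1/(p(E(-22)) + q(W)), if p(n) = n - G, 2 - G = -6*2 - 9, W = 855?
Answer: 1/1913 ≈ 0.00052274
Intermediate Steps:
q(F) = 0
G = 23 (G = 2 - (-6*2 - 9) = 2 - (-12 - 9) = 2 - 1*(-21) = 2 + 21 = 23)
E(h) = 4*h²
p(n) = -23 + n (p(n) = n - 1*23 = n - 23 = -23 + n)
1/(p(E(-22)) + q(W)) = 1/((-23 + 4*(-22)²) + 0) = 1/((-23 + 4*484) + 0) = 1/((-23 + 1936) + 0) = 1/(1913 + 0) = 1/1913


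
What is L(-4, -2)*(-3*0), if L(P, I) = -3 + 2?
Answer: 0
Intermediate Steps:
L(P, I) = -1
L(-4, -2)*(-3*0) = -(-3)*0 = -1*0 = 0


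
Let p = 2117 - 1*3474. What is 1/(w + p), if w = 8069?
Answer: 1/6712 ≈ 0.00014899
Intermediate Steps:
p = -1357 (p = 2117 - 3474 = -1357)
1/(w + p) = 1/(8069 - 1357) = 1/6712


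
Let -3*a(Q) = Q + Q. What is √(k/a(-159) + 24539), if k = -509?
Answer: 25*√441066/106 ≈ 156.63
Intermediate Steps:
a(Q) = -2*Q/3 (a(Q) = -(Q + Q)/3 = -2*Q/3)
√(k/a(-159) + 24539) = √(-509/((-⅔*(-159))) + 24539) = √(-509/106 + 24539) = √(2600625/106) = 25*√441066/106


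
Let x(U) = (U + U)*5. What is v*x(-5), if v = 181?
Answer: -9050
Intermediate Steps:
x(U) = 10*U (x(U) = (2*U)*5 = 10*U)
v*x(-5) = 181*(10*(-5)) = 181*(-50) = -9050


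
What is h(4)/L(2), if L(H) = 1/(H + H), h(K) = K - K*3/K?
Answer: 4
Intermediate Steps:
h(K) = -3 + K (h(K) = K - 1*3 = K - 3 = -3 + K)
L(H) = 1/(2*H)
h(4)/L(2) = (-3 + 4)/(((½)/2)) = 1/((½)*(½)) = 1/(¼) = 1*4 = 4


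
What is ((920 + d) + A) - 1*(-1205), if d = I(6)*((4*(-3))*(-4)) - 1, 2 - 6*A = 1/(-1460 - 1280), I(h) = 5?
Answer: 12956547/5480 ≈ 2364.3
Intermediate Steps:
A = 1827/5480 (A = ⅓ - 1/(6*(-1460 - 1280)) = ⅓ - ⅙/(-2740) = ⅓ - ⅙*(-1/2740) = ⅓ + 1/16440 = 1827/5480 ≈ 0.33339)
d = 239 (d = 5*((4*(-3))*(-4)) - 1 = 5*(-12*(-4)) - 1 = 5*48 - 1 = 240 - 1 = 239)
((920 + d) + A) - 1*(-1205) = ((920 + 239) + 1827/5480) - 1*(-1205) = (1159 + 1827/5480) + 1205 = 6353147/5480 + 1205 = 12956547/5480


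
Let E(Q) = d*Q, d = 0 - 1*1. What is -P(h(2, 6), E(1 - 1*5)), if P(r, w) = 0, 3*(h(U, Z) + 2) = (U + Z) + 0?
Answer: 0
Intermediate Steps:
d = -1 (d = 0 - 1 = -1)
h(U, Z) = -2 + U/3 + Z/3 (h(U, Z) = -2 + ((U + Z) + 0)/3 = -2 + (U + Z)/3 = -2 + (U/3 + Z/3) = -2 + U/3 + Z/3)
E(Q) = -Q
-P(h(2, 6), E(1 - 1*5)) = -1*0 = 0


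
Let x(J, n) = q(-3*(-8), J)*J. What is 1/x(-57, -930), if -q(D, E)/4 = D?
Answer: 1/5472 ≈ 0.00018275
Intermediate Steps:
q(D, E) = -4*D
x(J, n) = -96*J (x(J, n) = (-(-12)*(-8))*J = (-4*24)*J = -96*J)
1/x(-57, -930) = 1/(-96*(-57)) = 1/5472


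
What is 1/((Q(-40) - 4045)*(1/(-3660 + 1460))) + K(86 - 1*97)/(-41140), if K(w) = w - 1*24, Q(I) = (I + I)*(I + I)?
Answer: -3617023/3875388 ≈ -0.93333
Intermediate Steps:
Q(I) = 4*I² (Q(I) = (2*I)*(2*I) = 4*I²)
K(w) = -24 + w (K(w) = w - 24 = -24 + w)
1/((Q(-40) - 4045)*(1/(-3660 + 1460))) + K(86 - 1*97)/(-41140) = 1/((4*(-40)² - 4045)*(1/(-3660 + 1460))) + (-24 + (86 - 1*97))/(-41140) = 1/((4*1600 - 4045)*(1/(-2200))) + (-24 + (86 - 97))*(-1/41140) = 1/((6400 - 4045)*(-1/2200)) + (-24 - 11)*(-1/41140) = -2200/2355 - 35*(-1/41140) = (1/2355)*(-2200) + 7/8228 = -440/471 + 7/8228 = -3617023/3875388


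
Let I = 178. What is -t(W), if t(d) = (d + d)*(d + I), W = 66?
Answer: -32208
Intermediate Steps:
t(d) = 2*d*(178 + d) (t(d) = (d + d)*(d + 178) = (2*d)*(178 + d) = 2*d*(178 + d))
-t(W) = -2*66*(178 + 66) = -2*66*244 = -1*32208 = -32208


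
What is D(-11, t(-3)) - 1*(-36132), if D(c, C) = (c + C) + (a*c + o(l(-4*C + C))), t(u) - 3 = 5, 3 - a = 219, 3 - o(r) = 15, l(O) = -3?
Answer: 38493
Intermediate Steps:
o(r) = -12 (o(r) = 3 - 1*15 = 3 - 15 = -12)
a = -216 (a = 3 - 1*219 = 3 - 219 = -216)
t(u) = 8 (t(u) = 3 + 5 = 8)
D(c, C) = -12 + C - 215*c (D(c, C) = (c + C) + (-216*c - 12) = (C + c) + (-12 - 216*c) = -12 + C - 215*c)
D(-11, t(-3)) - 1*(-36132) = (-12 + 8 - 215*(-11)) - 1*(-36132) = (-12 + 8 + 2365) + 36132 = 2361 + 36132 = 38493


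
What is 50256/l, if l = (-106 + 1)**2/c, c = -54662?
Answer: -305232608/1225 ≈ -2.4917e+5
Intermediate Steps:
l = -11025/54662 (l = (-106 + 1)**2/(-54662) = (-105)**2*(-1/54662) = 11025*(-1/54662) = -11025/54662 ≈ -0.20169)
50256/l = 50256/(-11025/54662) = 50256*(-54662/11025) = -305232608/1225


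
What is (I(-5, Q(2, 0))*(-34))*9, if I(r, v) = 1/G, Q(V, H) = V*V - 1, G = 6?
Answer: -51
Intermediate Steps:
Q(V, H) = -1 + V² (Q(V, H) = V² - 1 = -1 + V²)
I(r, v) = ⅙ (I(r, v) = 1/6 = ⅙)
(I(-5, Q(2, 0))*(-34))*9 = ((⅙)*(-34))*9 = -17/3*9 = -51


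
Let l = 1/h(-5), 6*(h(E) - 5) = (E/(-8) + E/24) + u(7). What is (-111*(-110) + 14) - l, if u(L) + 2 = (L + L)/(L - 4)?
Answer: 4852856/397 ≈ 12224.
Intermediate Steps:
u(L) = -2 + 2*L/(-4 + L) (u(L) = -2 + (L + L)/(L - 4) = -2 + (2*L)/(-4 + L) = -2 + 2*L/(-4 + L))
h(E) = 49/9 - E/72 (h(E) = 5 + ((E/(-8) + E/24) + 8/(-4 + 7))/6 = 5 + ((E*(-1/8) + E*(1/24)) + 8/3)/6 = 5 + ((-E/8 + E/24) + 8*(1/3))/6 = 5 + (-E/12 + 8/3)/6 = 5 + (8/3 - E/12)/6 = 5 + (4/9 - E/72) = 49/9 - E/72)
l = 72/397 (l = 1/(49/9 - 1/72*(-5)) = 1/(49/9 + 5/72) = 1/(397/72) = 72/397 ≈ 0.18136)
(-111*(-110) + 14) - l = (-111*(-110) + 14) - 1*72/397 = (12210 + 14) - 72/397 = 12224 - 72/397 = 4852856/397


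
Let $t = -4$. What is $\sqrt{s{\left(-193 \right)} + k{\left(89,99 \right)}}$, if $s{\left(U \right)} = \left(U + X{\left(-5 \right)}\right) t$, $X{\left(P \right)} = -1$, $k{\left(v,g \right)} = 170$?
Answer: $\sqrt{946} \approx 30.757$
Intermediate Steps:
$s{\left(U \right)} = 4 - 4 U$ ($s{\left(U \right)} = \left(U - 1\right) \left(-4\right) = \left(-1 + U\right) \left(-4\right) = 4 - 4 U$)
$\sqrt{s{\left(-193 \right)} + k{\left(89,99 \right)}} = \sqrt{\left(4 - -772\right) + 170} = \sqrt{\left(4 + 772\right) + 170} = \sqrt{776 + 170} = \sqrt{946}$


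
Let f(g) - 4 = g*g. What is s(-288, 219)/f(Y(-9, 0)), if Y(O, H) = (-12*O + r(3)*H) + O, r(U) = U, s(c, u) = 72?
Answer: 72/9805 ≈ 0.0073432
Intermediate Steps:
Y(O, H) = -11*O + 3*H (Y(O, H) = (-12*O + 3*H) + O = -11*O + 3*H)
f(g) = 4 + g² (f(g) = 4 + g*g = 4 + g²)
s(-288, 219)/f(Y(-9, 0)) = 72/(4 + (-11*(-9) + 3*0)²) = 72/(4 + (99 + 0)²) = 72/(4 + 99²) = 72/(4 + 9801) = 72/9805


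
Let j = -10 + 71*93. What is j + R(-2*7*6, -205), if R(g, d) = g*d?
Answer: 23813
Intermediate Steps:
R(g, d) = d*g
j = 6593 (j = -10 + 6603 = 6593)
j + R(-2*7*6, -205) = 6593 - 205*(-2*7)*6 = 6593 - (-2870)*6 = 6593 - 205*(-84) = 6593 + 17220 = 23813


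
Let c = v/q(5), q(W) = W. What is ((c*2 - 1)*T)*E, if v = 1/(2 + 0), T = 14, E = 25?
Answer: -280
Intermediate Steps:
v = 1/2 ≈ 0.50000
c = 1/10 (c = (1/2)/5 = (1/2)*(1/5) = 1/10 ≈ 0.10000)
((c*2 - 1)*T)*E = (((1/10)*2 - 1)*14)*25 = ((1/5 - 1)*14)*25 = -4/5*14*25 = -56/5*25 = -280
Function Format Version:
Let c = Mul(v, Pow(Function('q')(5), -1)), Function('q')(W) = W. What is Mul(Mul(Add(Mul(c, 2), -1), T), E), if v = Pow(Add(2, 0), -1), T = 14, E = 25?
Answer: -280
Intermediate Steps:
v = Rational(1, 2) (v = Pow(2, -1) = Rational(1, 2) ≈ 0.50000)
c = Rational(1, 10) (c = Mul(Rational(1, 2), Pow(5, -1)) = Mul(Rational(1, 2), Rational(1, 5)) = Rational(1, 10) ≈ 0.10000)
Mul(Mul(Add(Mul(c, 2), -1), T), E) = Mul(Mul(Add(Mul(Rational(1, 10), 2), -1), 14), 25) = Mul(Mul(Add(Rational(1, 5), -1), 14), 25) = Mul(Mul(Rational(-4, 5), 14), 25) = Mul(Rational(-56, 5), 25) = -280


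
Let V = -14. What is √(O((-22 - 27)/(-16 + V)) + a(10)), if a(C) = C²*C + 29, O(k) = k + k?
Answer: 14*√1185/15 ≈ 32.129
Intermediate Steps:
O(k) = 2*k
a(C) = 29 + C³ (a(C) = C³ + 29 = 29 + C³)
√(O((-22 - 27)/(-16 + V)) + a(10)) = √(2*((-22 - 27)/(-16 - 14)) + (29 + 10³)) = √(2*(-49/(-30)) + (29 + 1000)) = √(2*(-49*(-1/30)) + 1029) = √(2*(49/30) + 1029) = √(49/15 + 1029) = √(15484/15) = 14*√1185/15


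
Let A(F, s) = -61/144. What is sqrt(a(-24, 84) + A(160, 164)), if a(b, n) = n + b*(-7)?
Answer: sqrt(36227)/12 ≈ 15.861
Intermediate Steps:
A(F, s) = -61/144 (A(F, s) = -61*1/144 = -61/144)
a(b, n) = n - 7*b
sqrt(a(-24, 84) + A(160, 164)) = sqrt((84 - 7*(-24)) - 61/144) = sqrt((84 + 168) - 61/144) = sqrt(252 - 61/144) = sqrt(36227/144) = sqrt(36227)/12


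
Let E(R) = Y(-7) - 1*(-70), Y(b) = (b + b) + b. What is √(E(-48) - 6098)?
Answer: I*√6049 ≈ 77.775*I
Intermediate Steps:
Y(b) = 3*b (Y(b) = 2*b + b = 3*b)
E(R) = 49 (E(R) = 3*(-7) - 1*(-70) = -21 + 70 = 49)
√(E(-48) - 6098) = √(49 - 6098) = √(-6049) = I*√6049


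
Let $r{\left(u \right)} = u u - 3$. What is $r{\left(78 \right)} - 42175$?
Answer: $-36094$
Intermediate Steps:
$r{\left(u \right)} = -3 + u^{2}$ ($r{\left(u \right)} = u^{2} - 3 = -3 + u^{2}$)
$r{\left(78 \right)} - 42175 = \left(-3 + 78^{2}\right) - 42175 = \left(-3 + 6084\right) - 42175 = 6081 - 42175 = -36094$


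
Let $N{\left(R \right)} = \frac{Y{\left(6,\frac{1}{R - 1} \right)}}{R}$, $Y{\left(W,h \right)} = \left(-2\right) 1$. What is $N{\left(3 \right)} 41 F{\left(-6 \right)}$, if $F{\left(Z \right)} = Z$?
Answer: $164$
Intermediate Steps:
$Y{\left(W,h \right)} = -2$
$N{\left(R \right)} = - \frac{2}{R}$
$N{\left(3 \right)} 41 F{\left(-6 \right)} = - \frac{2}{3} \cdot 41 \left(-6\right) = \left(-2\right) \frac{1}{3} \cdot 41 \left(-6\right) = \left(- \frac{2}{3}\right) 41 \left(-6\right) = \left(- \frac{82}{3}\right) \left(-6\right) = 164$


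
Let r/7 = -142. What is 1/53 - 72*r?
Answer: 3793105/53 ≈ 71568.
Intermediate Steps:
r = -994 (r = 7*(-142) = -994)
1/53 - 72*r = 1/53 - 72*(-994) = 1/53 + 71568 = 3793105/53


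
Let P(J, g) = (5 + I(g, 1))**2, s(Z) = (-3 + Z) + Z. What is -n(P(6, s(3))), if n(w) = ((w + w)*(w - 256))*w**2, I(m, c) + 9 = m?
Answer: 510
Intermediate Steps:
I(m, c) = -9 + m
s(Z) = -3 + 2*Z
P(J, g) = (-4 + g)**2 (P(J, g) = (5 + (-9 + g))**2 = (-4 + g)**2)
n(w) = 2*w**3*(-256 + w) (n(w) = ((2*w)*(-256 + w))*w**2 = (2*w*(-256 + w))*w**2 = 2*w**3*(-256 + w))
-n(P(6, s(3))) = -2*((-4 + (-3 + 2*3))**2)**3*(-256 + (-4 + (-3 + 2*3))**2) = -2*((-4 + (-3 + 6))**2)**3*(-256 + (-4 + (-3 + 6))**2) = -2*((-4 + 3)**2)**3*(-256 + (-4 + 3)**2) = -2*((-1)**2)**3*(-256 + (-1)**2) = -2*1**3*(-256 + 1) = -2*(-255) = -1*(-510) = 510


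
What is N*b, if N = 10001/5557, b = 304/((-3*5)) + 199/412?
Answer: -1222752263/34342260 ≈ -35.605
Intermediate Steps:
b = -122263/6180 (b = 304/(-15) + 199*(1/412) = 304*(-1/15) + 199/412 = -304/15 + 199/412 = -122263/6180 ≈ -19.784)
N = 10001/5557 (N = 10001*(1/5557) = 10001/5557 ≈ 1.7997)
N*b = (10001/5557)*(-122263/6180) = -1222752263/34342260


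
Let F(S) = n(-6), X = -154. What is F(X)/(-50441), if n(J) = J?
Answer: 6/50441 ≈ 0.00011895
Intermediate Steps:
F(S) = -6
F(X)/(-50441) = -6/(-50441) = -6*(-1/50441) = 6/50441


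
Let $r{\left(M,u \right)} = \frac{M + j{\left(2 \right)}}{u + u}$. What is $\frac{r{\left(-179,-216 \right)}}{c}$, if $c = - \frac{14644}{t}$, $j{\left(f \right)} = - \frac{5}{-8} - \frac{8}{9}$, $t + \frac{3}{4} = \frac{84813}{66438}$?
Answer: $- \frac{301029961}{20174429140992} \approx -1.4921 \cdot 10^{-5}$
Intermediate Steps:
$t = \frac{23323}{44292}$ ($t = - \frac{3}{4} + \frac{84813}{66438} = - \frac{3}{4} + 84813 \cdot \frac{1}{66438} = - \frac{3}{4} + \frac{28271}{22146} = \frac{23323}{44292} \approx 0.52657$)
$j{\left(f \right)} = - \frac{19}{72}$ ($j{\left(f \right)} = \left(-5\right) \left(- \frac{1}{8}\right) - \frac{8}{9} = \frac{5}{8} - \frac{8}{9} = - \frac{19}{72}$)
$r{\left(M,u \right)} = \frac{- \frac{19}{72} + M}{2 u}$ ($r{\left(M,u \right)} = \frac{M - \frac{19}{72}}{u + u} = \frac{- \frac{19}{72} + M}{2 u}$)
$c = - \frac{648612048}{23323}$ ($c = - \frac{14644}{\frac{23323}{44292}} = \left(-14644\right) \frac{44292}{23323} = - \frac{648612048}{23323} \approx -27810.0$)
$\frac{r{\left(-179,-216 \right)}}{c} = \frac{\frac{1}{144} \frac{1}{-216} \left(-19 + 72 \left(-179\right)\right)}{- \frac{648612048}{23323}} = \frac{1}{144} \left(- \frac{1}{216}\right) \left(-19 - 12888\right) \left(- \frac{23323}{648612048}\right) = \frac{1}{144} \left(- \frac{1}{216}\right) \left(-12907\right) \left(- \frac{23323}{648612048}\right) = \frac{12907}{31104} \left(- \frac{23323}{648612048}\right) = - \frac{301029961}{20174429140992}$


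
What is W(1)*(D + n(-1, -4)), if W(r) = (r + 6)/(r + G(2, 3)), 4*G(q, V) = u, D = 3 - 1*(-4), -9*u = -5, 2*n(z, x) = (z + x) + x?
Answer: 630/41 ≈ 15.366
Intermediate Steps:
n(z, x) = x + z/2 (n(z, x) = ((z + x) + x)/2 = ((x + z) + x)/2 = (z + 2*x)/2 = x + z/2)
u = 5/9 (u = -1/9*(-5) = 5/9 ≈ 0.55556)
D = 7 (D = 3 + 4 = 7)
G(q, V) = 5/36 (G(q, V) = (1/4)*(5/9) = 5/36)
W(r) = (6 + r)/(5/36 + r) (W(r) = (r + 6)/(r + 5/36) = (6 + r)/(5/36 + r))
W(1)*(D + n(-1, -4)) = (36*(6 + 1)/(5 + 36*1))*(7 + (-4 + (1/2)*(-1))) = (36*7/(5 + 36))*(7 + (-4 - 1/2)) = (36*7/41)*(7 - 9/2) = (36*(1/41)*7)*(5/2) = (252/41)*(5/2) = 630/41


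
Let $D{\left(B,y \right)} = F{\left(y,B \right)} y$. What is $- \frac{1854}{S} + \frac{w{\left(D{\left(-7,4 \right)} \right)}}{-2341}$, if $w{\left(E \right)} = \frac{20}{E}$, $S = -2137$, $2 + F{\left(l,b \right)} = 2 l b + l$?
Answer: $\frac{234382241}{270146718} \approx 0.86761$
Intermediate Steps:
$F{\left(l,b \right)} = -2 + l + 2 b l$ ($F{\left(l,b \right)} = -2 + \left(2 l b + l\right) = -2 + \left(2 b l + l\right) = -2 + \left(l + 2 b l\right) = -2 + l + 2 b l$)
$D{\left(B,y \right)} = y \left(-2 + y + 2 B y\right)$ ($D{\left(B,y \right)} = \left(-2 + y + 2 B y\right) y = y \left(-2 + y + 2 B y\right)$)
$- \frac{1854}{S} + \frac{w{\left(D{\left(-7,4 \right)} \right)}}{-2341} = - \frac{1854}{-2137} + \frac{20 \frac{1}{4 \left(-2 + 4 + 2 \left(-7\right) 4\right)}}{-2341} = \left(-1854\right) \left(- \frac{1}{2137}\right) + \frac{20}{4 \left(-2 + 4 - 56\right)} \left(- \frac{1}{2341}\right) = \frac{1854}{2137} + \frac{20}{4 \left(-54\right)} \left(- \frac{1}{2341}\right) = \frac{1854}{2137} + \frac{20}{-216} \left(- \frac{1}{2341}\right) = \frac{1854}{2137} + 20 \left(- \frac{1}{216}\right) \left(- \frac{1}{2341}\right) = \frac{1854}{2137} - - \frac{5}{126414} = \frac{1854}{2137} + \frac{5}{126414} = \frac{234382241}{270146718}$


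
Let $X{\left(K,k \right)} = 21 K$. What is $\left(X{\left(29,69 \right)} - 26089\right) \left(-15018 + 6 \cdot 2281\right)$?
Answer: $33939360$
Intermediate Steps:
$\left(X{\left(29,69 \right)} - 26089\right) \left(-15018 + 6 \cdot 2281\right) = \left(21 \cdot 29 - 26089\right) \left(-15018 + 6 \cdot 2281\right) = \left(609 - 26089\right) \left(-15018 + 13686\right) = \left(-25480\right) \left(-1332\right) = 33939360$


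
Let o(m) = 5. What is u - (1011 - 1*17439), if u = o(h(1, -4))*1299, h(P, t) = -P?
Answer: 22923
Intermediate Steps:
u = 6495 (u = 5*1299 = 6495)
u - (1011 - 1*17439) = 6495 - (1011 - 1*17439) = 6495 - (1011 - 17439) = 6495 - 1*(-16428) = 6495 + 16428 = 22923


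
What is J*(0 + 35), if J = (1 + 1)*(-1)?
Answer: -70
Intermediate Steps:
J = -2 (J = 2*(-1) = -2)
J*(0 + 35) = -2*(0 + 35) = -2*35 = -70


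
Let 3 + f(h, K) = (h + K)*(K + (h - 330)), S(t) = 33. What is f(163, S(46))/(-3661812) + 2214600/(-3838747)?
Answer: -728056044341/1277888166324 ≈ -0.56973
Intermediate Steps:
f(h, K) = -3 + (K + h)*(-330 + K + h) (f(h, K) = -3 + (h + K)*(K + (h - 330)) = -3 + (K + h)*(K + (-330 + h)) = -3 + (K + h)*(-330 + K + h))
f(163, S(46))/(-3661812) + 2214600/(-3838747) = (-3 + 33**2 + 163**2 - 330*33 - 330*163 + 2*33*163)/(-3661812) + 2214600/(-3838747) = (-3 + 1089 + 26569 - 10890 - 53790 + 10758)*(-1/3661812) + 2214600*(-1/3838747) = -26267*(-1/3661812) - 2214600/3838747 = 26267/3661812 - 2214600/3838747 = -728056044341/1277888166324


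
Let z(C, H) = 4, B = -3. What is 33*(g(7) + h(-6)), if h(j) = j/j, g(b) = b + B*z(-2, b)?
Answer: -132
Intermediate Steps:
g(b) = -12 + b (g(b) = b - 3*4 = b - 12 = -12 + b)
h(j) = 1
33*(g(7) + h(-6)) = 33*((-12 + 7) + 1) = 33*(-5 + 1) = 33*(-4) = -132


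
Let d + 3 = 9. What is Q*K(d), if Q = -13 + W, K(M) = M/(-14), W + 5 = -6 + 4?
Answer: 60/7 ≈ 8.5714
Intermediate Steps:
W = -7 (W = -5 + (-6 + 4) = -5 - 2 = -7)
d = 6 (d = -3 + 9 = 6)
K(M) = -M/14 (K(M) = M*(-1/14) = -M/14)
Q = -20 (Q = -13 - 7 = -20)
Q*K(d) = -(-10)*6/7 = -20*(-3/7) = 60/7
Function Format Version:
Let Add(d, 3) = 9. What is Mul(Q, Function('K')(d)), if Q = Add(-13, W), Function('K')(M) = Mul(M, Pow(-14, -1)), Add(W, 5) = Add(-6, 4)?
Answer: Rational(60, 7) ≈ 8.5714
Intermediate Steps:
W = -7 (W = Add(-5, Add(-6, 4)) = Add(-5, -2) = -7)
d = 6 (d = Add(-3, 9) = 6)
Function('K')(M) = Mul(Rational(-1, 14), M) (Function('K')(M) = Mul(M, Rational(-1, 14)) = Mul(Rational(-1, 14), M))
Q = -20 (Q = Add(-13, -7) = -20)
Mul(Q, Function('K')(d)) = Mul(-20, Mul(Rational(-1, 14), 6)) = Mul(-20, Rational(-3, 7)) = Rational(60, 7)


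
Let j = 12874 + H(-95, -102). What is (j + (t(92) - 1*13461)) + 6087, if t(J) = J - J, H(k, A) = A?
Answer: 5398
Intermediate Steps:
t(J) = 0
j = 12772 (j = 12874 - 102 = 12772)
(j + (t(92) - 1*13461)) + 6087 = (12772 + (0 - 1*13461)) + 6087 = (12772 + (0 - 13461)) + 6087 = (12772 - 13461) + 6087 = -689 + 6087 = 5398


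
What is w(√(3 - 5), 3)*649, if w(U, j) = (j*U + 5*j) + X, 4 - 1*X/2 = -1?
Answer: 16225 + 1947*I*√2 ≈ 16225.0 + 2753.5*I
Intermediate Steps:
X = 10 (X = 8 - 2*(-1) = 8 + 2 = 10)
w(U, j) = 10 + 5*j + U*j (w(U, j) = (j*U + 5*j) + 10 = (U*j + 5*j) + 10 = (5*j + U*j) + 10 = 10 + 5*j + U*j)
w(√(3 - 5), 3)*649 = (10 + 5*3 + √(3 - 5)*3)*649 = (10 + 15 + √(-2)*3)*649 = (10 + 15 + (I*√2)*3)*649 = (10 + 15 + 3*I*√2)*649 = (25 + 3*I*√2)*649 = 16225 + 1947*I*√2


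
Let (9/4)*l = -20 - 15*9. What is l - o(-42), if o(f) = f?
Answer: -242/9 ≈ -26.889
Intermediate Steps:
l = -620/9 (l = 4*(-20 - 15*9)/9 = 4*(-20 - 135)/9 = (4/9)*(-155) = -620/9 ≈ -68.889)
l - o(-42) = -620/9 - 1*(-42) = -620/9 + 42 = -242/9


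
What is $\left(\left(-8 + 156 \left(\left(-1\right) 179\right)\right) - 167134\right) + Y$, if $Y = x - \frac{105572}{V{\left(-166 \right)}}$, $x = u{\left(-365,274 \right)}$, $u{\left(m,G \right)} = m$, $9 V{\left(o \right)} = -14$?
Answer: $- \frac{892943}{7} \approx -1.2756 \cdot 10^{5}$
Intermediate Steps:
$V{\left(o \right)} = - \frac{14}{9}$ ($V{\left(o \right)} = \frac{1}{9} \left(-14\right) = - \frac{14}{9}$)
$x = -365$
$Y = \frac{472519}{7}$ ($Y = -365 - \frac{105572}{- \frac{14}{9}} = -365 - 105572 \left(- \frac{9}{14}\right) = -365 - - \frac{475074}{7} = -365 + \frac{475074}{7} = \frac{472519}{7} \approx 67503.0$)
$\left(\left(-8 + 156 \left(\left(-1\right) 179\right)\right) - 167134\right) + Y = \left(\left(-8 + 156 \left(\left(-1\right) 179\right)\right) - 167134\right) + \frac{472519}{7} = \left(\left(-8 + 156 \left(-179\right)\right) - 167134\right) + \frac{472519}{7} = \left(\left(-8 - 27924\right) - 167134\right) + \frac{472519}{7} = \left(-27932 - 167134\right) + \frac{472519}{7} = -195066 + \frac{472519}{7} = - \frac{892943}{7}$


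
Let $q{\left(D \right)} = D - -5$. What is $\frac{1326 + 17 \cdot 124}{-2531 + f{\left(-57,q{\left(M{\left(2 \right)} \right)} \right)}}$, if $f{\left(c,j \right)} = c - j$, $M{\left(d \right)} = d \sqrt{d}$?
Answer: $- \frac{8904362}{6723641} + \frac{6868 \sqrt{2}}{6723641} \approx -1.3229$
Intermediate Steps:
$M{\left(d \right)} = d^{\frac{3}{2}}$
$q{\left(D \right)} = 5 + D$ ($q{\left(D \right)} = D + 5 = 5 + D$)
$\frac{1326 + 17 \cdot 124}{-2531 + f{\left(-57,q{\left(M{\left(2 \right)} \right)} \right)}} = \frac{1326 + 17 \cdot 124}{-2531 - \left(62 + 2^{\frac{3}{2}}\right)} = \frac{1326 + 2108}{-2531 - \left(62 + 2 \sqrt{2}\right)} = \frac{3434}{-2531 - \left(62 + 2 \sqrt{2}\right)} = \frac{3434}{-2593 - 2 \sqrt{2}}$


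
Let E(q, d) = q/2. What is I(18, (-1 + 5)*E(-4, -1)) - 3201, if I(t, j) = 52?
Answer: -3149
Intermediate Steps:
E(q, d) = q/2 (E(q, d) = q*(½) = q/2)
I(18, (-1 + 5)*E(-4, -1)) - 3201 = 52 - 3201 = -3149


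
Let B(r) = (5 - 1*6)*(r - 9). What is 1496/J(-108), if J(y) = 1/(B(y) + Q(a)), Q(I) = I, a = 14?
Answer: 195976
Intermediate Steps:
B(r) = 9 - r (B(r) = (5 - 6)*(-9 + r) = -(-9 + r) = 9 - r)
J(y) = 1/(23 - y) (J(y) = 1/((9 - y) + 14) = 1/(23 - y))
1496/J(-108) = 1496/((-1/(-23 - 108))) = 1496/((-1/(-131))) = 1496/((-1*(-1/131))) = 1496/(1/131) = 1496*131 = 195976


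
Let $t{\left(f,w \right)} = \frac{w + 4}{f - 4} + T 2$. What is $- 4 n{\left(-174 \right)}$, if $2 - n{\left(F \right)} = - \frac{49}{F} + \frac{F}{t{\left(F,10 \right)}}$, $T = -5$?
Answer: $\frac{1617574}{26013} \approx 62.183$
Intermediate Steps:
$t{\left(f,w \right)} = -10 + \frac{4 + w}{-4 + f}$ ($t{\left(f,w \right)} = \frac{w + 4}{f - 4} - 10 = \frac{4 + w}{-4 + f} - 10 = -10 + \frac{4 + w}{-4 + f}$)
$n{\left(F \right)} = 2 + \frac{49}{F} - \frac{F \left(-4 + F\right)}{54 - 10 F}$ ($n{\left(F \right)} = 2 - \left(- \frac{49}{F} + \frac{F}{\frac{1}{-4 + F} \left(44 + 10 - 10 F\right)}\right) = 2 - \left(- \frac{49}{F} + \frac{F}{\frac{1}{-4 + F} \left(54 - 10 F\right)}\right) = 2 - \left(- \frac{49}{F} + F \frac{-4 + F}{54 - 10 F}\right) = 2 - \left(- \frac{49}{F} + \frac{F \left(-4 + F\right)}{54 - 10 F}\right) = 2 + \frac{49}{F} - \frac{F \left(-4 + F\right)}{54 - 10 F}$)
$- 4 n{\left(-174 \right)} = - 4 \frac{-2646 + \left(-174\right)^{3} + 16 \left(-174\right)^{2} + 382 \left(-174\right)}{2 \left(-174\right) \left(-27 + 5 \left(-174\right)\right)} = - 4 \cdot \frac{1}{2} \left(- \frac{1}{174}\right) \frac{1}{-27 - 870} \left(-2646 - 5268024 + 16 \cdot 30276 - 66468\right) = - 4 \cdot \frac{1}{2} \left(- \frac{1}{174}\right) \frac{1}{-897} \left(-2646 - 5268024 + 484416 - 66468\right) = - 4 \cdot \frac{1}{2} \left(- \frac{1}{174}\right) \left(- \frac{1}{897}\right) \left(-4852722\right) = \left(-4\right) \left(- \frac{808787}{52026}\right) = \frac{1617574}{26013}$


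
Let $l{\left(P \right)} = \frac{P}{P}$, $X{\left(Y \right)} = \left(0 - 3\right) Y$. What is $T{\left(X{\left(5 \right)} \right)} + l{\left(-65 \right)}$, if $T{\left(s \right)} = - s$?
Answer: $16$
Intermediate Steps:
$X{\left(Y \right)} = - 3 Y$
$l{\left(P \right)} = 1$
$T{\left(X{\left(5 \right)} \right)} + l{\left(-65 \right)} = - \left(-3\right) 5 + 1 = \left(-1\right) \left(-15\right) + 1 = 15 + 1 = 16$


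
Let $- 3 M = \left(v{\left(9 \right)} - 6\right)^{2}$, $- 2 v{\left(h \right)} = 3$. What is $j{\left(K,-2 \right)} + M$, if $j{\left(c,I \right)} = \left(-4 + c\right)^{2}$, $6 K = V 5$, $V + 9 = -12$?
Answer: $\frac{887}{2} \approx 443.5$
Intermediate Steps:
$V = -21$ ($V = -9 - 12 = -21$)
$v{\left(h \right)} = - \frac{3}{2}$ ($v{\left(h \right)} = \left(- \frac{1}{2}\right) 3 = - \frac{3}{2}$)
$K = - \frac{35}{2}$ ($K = \frac{\left(-21\right) 5}{6} = \frac{1}{6} \left(-105\right) = - \frac{35}{2} \approx -17.5$)
$M = - \frac{75}{4}$ ($M = - \frac{\left(- \frac{3}{2} - 6\right)^{2}}{3} = - \frac{\left(- \frac{15}{2}\right)^{2}}{3} = \left(- \frac{1}{3}\right) \frac{225}{4} = - \frac{75}{4} \approx -18.75$)
$j{\left(K,-2 \right)} + M = \left(-4 - \frac{35}{2}\right)^{2} - \frac{75}{4} = \left(- \frac{43}{2}\right)^{2} - \frac{75}{4} = \frac{1849}{4} - \frac{75}{4} = \frac{887}{2}$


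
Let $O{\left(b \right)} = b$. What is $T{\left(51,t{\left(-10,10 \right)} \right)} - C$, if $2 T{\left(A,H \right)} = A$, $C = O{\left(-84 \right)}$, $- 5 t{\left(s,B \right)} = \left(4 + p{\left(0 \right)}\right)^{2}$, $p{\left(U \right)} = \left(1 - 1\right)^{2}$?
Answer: $\frac{219}{2} \approx 109.5$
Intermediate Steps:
$p{\left(U \right)} = 0$ ($p{\left(U \right)} = 0^{2} = 0$)
$t{\left(s,B \right)} = - \frac{16}{5}$ ($t{\left(s,B \right)} = - \frac{\left(4 + 0\right)^{2}}{5} = - \frac{4^{2}}{5} = \left(- \frac{1}{5}\right) 16 = - \frac{16}{5}$)
$C = -84$
$T{\left(A,H \right)} = \frac{A}{2}$
$T{\left(51,t{\left(-10,10 \right)} \right)} - C = \frac{1}{2} \cdot 51 - -84 = \frac{51}{2} + 84 = \frac{219}{2}$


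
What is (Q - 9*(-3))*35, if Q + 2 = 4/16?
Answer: 3535/4 ≈ 883.75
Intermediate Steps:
Q = -7/4 (Q = -2 + 4/16 = -2 + 4*(1/16) = -2 + ¼ = -7/4 ≈ -1.7500)
(Q - 9*(-3))*35 = (-7/4 - 9*(-3))*35 = (-7/4 + 27)*35 = (101/4)*35 = 3535/4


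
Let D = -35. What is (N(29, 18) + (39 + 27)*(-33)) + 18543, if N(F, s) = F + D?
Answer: 16359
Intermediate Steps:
N(F, s) = -35 + F (N(F, s) = F - 35 = -35 + F)
(N(29, 18) + (39 + 27)*(-33)) + 18543 = ((-35 + 29) + (39 + 27)*(-33)) + 18543 = (-6 + 66*(-33)) + 18543 = (-6 - 2178) + 18543 = -2184 + 18543 = 16359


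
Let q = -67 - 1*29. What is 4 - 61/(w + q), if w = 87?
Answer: 97/9 ≈ 10.778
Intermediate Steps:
q = -96 (q = -67 - 29 = -96)
4 - 61/(w + q) = 4 - 61/(87 - 96) = 4 - 61/(-9) = 4 - 61*(-⅑) = 4 + 61/9 = 97/9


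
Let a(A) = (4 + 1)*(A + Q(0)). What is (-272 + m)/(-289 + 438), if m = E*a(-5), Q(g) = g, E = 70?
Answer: -2022/149 ≈ -13.570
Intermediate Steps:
a(A) = 5*A (a(A) = (4 + 1)*(A + 0) = 5*A)
m = -1750 (m = 70*(5*(-5)) = 70*(-25) = -1750)
(-272 + m)/(-289 + 438) = (-272 - 1750)/(-289 + 438) = -2022/149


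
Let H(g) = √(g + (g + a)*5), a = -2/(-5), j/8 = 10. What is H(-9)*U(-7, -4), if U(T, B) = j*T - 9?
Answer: -1138*I*√13 ≈ -4103.1*I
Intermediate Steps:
j = 80 (j = 8*10 = 80)
a = ⅖ (a = -2*(-⅕) = ⅖ ≈ 0.40000)
U(T, B) = -9 + 80*T (U(T, B) = 80*T - 9 = -9 + 80*T)
H(g) = √(2 + 6*g) (H(g) = √(g + (g + ⅖)*5) = √(g + (⅖ + g)*5) = √(g + (2 + 5*g)) = √(2 + 6*g))
H(-9)*U(-7, -4) = √(2 + 6*(-9))*(-9 + 80*(-7)) = √(2 - 54)*(-9 - 560) = √(-52)*(-569) = (2*I*√13)*(-569) = -1138*I*√13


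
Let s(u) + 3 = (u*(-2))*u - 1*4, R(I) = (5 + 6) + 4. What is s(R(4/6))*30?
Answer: -13710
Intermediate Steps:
R(I) = 15 (R(I) = 11 + 4 = 15)
s(u) = -7 - 2*u² (s(u) = -3 + ((u*(-2))*u - 1*4) = -3 + ((-2*u)*u - 4) = -3 + (-2*u² - 4) = -3 + (-4 - 2*u²) = -7 - 2*u²)
s(R(4/6))*30 = (-7 - 2*15²)*30 = (-7 - 2*225)*30 = (-7 - 450)*30 = -457*30 = -13710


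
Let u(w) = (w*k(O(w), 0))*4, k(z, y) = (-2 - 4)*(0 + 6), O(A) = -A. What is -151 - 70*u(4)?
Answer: 40169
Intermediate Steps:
k(z, y) = -36 (k(z, y) = -6*6 = -36)
u(w) = -144*w (u(w) = (w*(-36))*4 = -36*w*4 = -144*w)
-151 - 70*u(4) = -151 - 70*(-144*4) = -151 - 70*(-576) = -151 - 1*(-40320) = -151 + 40320 = 40169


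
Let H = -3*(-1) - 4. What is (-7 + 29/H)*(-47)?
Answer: 1692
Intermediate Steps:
H = -1 (H = 3 - 4 = -1)
(-7 + 29/H)*(-47) = (-7 + 29/(-1))*(-47) = (-7 + 29*(-1))*(-47) = (-7 - 29)*(-47) = -36*(-47) = 1692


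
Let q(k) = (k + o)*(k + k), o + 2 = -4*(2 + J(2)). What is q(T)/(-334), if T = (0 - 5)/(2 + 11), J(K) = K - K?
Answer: -675/28223 ≈ -0.023917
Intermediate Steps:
J(K) = 0
o = -10 (o = -2 - 4*(2 + 0) = -2 - 4*2 = -2 - 8 = -10)
T = -5/13 ≈ -0.38462
q(k) = 2*k*(-10 + k) (q(k) = (k - 10)*(k + k) = (-10 + k)*(2*k) = 2*k*(-10 + k))
q(T)/(-334) = (2*(-5/13)*(-10 - 5/13))/(-334) = (2*(-5/13)*(-135/13))*(-1/334) = (1350/169)*(-1/334) = -675/28223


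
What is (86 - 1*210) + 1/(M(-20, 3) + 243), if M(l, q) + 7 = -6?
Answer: -28519/230 ≈ -124.00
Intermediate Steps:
M(l, q) = -13 (M(l, q) = -7 - 6 = -13)
(86 - 1*210) + 1/(M(-20, 3) + 243) = (86 - 1*210) + 1/(-13 + 243) = (86 - 210) + 1/230 = -124 + 1/230 = -28519/230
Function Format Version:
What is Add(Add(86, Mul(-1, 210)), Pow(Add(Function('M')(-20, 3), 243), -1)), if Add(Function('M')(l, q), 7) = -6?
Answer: Rational(-28519, 230) ≈ -124.00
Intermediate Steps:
Function('M')(l, q) = -13 (Function('M')(l, q) = Add(-7, -6) = -13)
Add(Add(86, Mul(-1, 210)), Pow(Add(Function('M')(-20, 3), 243), -1)) = Add(Add(86, Mul(-1, 210)), Pow(Add(-13, 243), -1)) = Add(Add(86, -210), Pow(230, -1)) = Add(-124, Rational(1, 230)) = Rational(-28519, 230)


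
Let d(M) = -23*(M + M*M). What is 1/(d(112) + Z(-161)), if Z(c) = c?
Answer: -1/291249 ≈ -3.4335e-6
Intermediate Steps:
d(M) = -23*M - 23*M**2 (d(M) = -23*(M + M**2) = -23*M - 23*M**2)
1/(d(112) + Z(-161)) = 1/(-23*112*(1 + 112) - 161) = 1/(-23*112*113 - 161) = 1/(-291088 - 161) = 1/(-291249) = -1/291249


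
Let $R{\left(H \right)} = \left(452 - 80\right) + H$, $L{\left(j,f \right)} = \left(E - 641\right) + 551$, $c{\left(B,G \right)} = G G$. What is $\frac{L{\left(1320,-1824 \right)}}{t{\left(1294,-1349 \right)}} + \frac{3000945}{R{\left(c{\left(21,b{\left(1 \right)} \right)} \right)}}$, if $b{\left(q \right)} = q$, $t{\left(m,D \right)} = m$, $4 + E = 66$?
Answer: $\frac{1941606193}{241331} \approx 8045.4$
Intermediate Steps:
$E = 62$ ($E = -4 + 66 = 62$)
$c{\left(B,G \right)} = G^{2}$
$L{\left(j,f \right)} = -28$ ($L{\left(j,f \right)} = \left(62 - 641\right) + 551 = -579 + 551 = -28$)
$R{\left(H \right)} = 372 + H$
$\frac{L{\left(1320,-1824 \right)}}{t{\left(1294,-1349 \right)}} + \frac{3000945}{R{\left(c{\left(21,b{\left(1 \right)} \right)} \right)}} = - \frac{28}{1294} + \frac{3000945}{372 + 1^{2}} = \left(-28\right) \frac{1}{1294} + \frac{3000945}{372 + 1} = - \frac{14}{647} + \frac{3000945}{373} = \frac{1941606193}{241331}$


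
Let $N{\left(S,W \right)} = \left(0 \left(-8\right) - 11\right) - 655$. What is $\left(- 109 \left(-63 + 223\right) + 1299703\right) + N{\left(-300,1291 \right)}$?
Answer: $1281597$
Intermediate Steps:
$N{\left(S,W \right)} = -666$ ($N{\left(S,W \right)} = \left(0 - 11\right) - 655 = -11 - 655 = -666$)
$\left(- 109 \left(-63 + 223\right) + 1299703\right) + N{\left(-300,1291 \right)} = \left(- 109 \left(-63 + 223\right) + 1299703\right) - 666 = \left(\left(-109\right) 160 + 1299703\right) - 666 = \left(-17440 + 1299703\right) - 666 = 1282263 - 666 = 1281597$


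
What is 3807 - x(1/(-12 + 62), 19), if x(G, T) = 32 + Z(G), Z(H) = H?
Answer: 188749/50 ≈ 3775.0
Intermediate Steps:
x(G, T) = 32 + G
3807 - x(1/(-12 + 62), 19) = 3807 - (32 + 1/(-12 + 62)) = 3807 - (32 + 1/50) = 3807 - 1*1601/50 = 3807 - 1601/50 = 188749/50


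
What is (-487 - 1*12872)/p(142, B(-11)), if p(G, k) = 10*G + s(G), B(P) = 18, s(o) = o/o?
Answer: -13359/1421 ≈ -9.4011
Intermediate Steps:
s(o) = 1
p(G, k) = 1 + 10*G (p(G, k) = 10*G + 1 = 1 + 10*G)
(-487 - 1*12872)/p(142, B(-11)) = (-487 - 1*12872)/(1 + 10*142) = (-487 - 12872)/(1 + 1420) = -13359/1421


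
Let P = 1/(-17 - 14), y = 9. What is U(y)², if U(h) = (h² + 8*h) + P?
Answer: 22486564/961 ≈ 23399.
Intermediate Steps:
P = -1/31 (P = 1/(-31) = -1/31 ≈ -0.032258)
U(h) = -1/31 + h² + 8*h (U(h) = (h² + 8*h) - 1/31 = -1/31 + h² + 8*h)
U(y)² = (-1/31 + 9² + 8*9)² = (-1/31 + 81 + 72)² = (4742/31)² = 22486564/961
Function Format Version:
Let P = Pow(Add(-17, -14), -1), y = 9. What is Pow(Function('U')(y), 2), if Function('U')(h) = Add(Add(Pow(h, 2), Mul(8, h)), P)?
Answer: Rational(22486564, 961) ≈ 23399.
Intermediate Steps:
P = Rational(-1, 31) (P = Pow(-31, -1) = Rational(-1, 31) ≈ -0.032258)
Function('U')(h) = Add(Rational(-1, 31), Pow(h, 2), Mul(8, h)) (Function('U')(h) = Add(Add(Pow(h, 2), Mul(8, h)), Rational(-1, 31)) = Add(Rational(-1, 31), Pow(h, 2), Mul(8, h)))
Pow(Function('U')(y), 2) = Pow(Add(Rational(-1, 31), Pow(9, 2), Mul(8, 9)), 2) = Pow(Add(Rational(-1, 31), 81, 72), 2) = Pow(Rational(4742, 31), 2) = Rational(22486564, 961)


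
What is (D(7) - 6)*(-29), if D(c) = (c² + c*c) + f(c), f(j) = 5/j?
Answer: -18821/7 ≈ -2688.7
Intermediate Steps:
D(c) = 2*c² + 5/c (D(c) = (c² + c*c) + 5/c = (c² + c²) + 5/c = 2*c² + 5/c)
(D(7) - 6)*(-29) = ((5 + 2*7³)/7 - 6)*(-29) = ((5 + 2*343)/7 - 6)*(-29) = ((5 + 686)/7 - 6)*(-29) = ((⅐)*691 - 6)*(-29) = (691/7 - 6)*(-29) = (649/7)*(-29) = -18821/7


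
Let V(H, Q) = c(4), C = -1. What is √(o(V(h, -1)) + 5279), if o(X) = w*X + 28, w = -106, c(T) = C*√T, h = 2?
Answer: √5519 ≈ 74.290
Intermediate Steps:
c(T) = -√T
V(H, Q) = -2 (V(H, Q) = -√4 = -1*2 = -2)
o(X) = 28 - 106*X (o(X) = -106*X + 28 = 28 - 106*X)
√(o(V(h, -1)) + 5279) = √((28 - 106*(-2)) + 5279) = √((28 + 212) + 5279) = √(240 + 5279) = √5519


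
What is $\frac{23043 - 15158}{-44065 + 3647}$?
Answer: $- \frac{7885}{40418} \approx -0.19509$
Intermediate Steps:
$\frac{23043 - 15158}{-44065 + 3647} = \frac{7885}{-40418} = 7885 \left(- \frac{1}{40418}\right) = - \frac{7885}{40418}$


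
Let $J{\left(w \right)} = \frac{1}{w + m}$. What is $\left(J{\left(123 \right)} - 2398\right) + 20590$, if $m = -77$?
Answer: $\frac{836833}{46} \approx 18192.0$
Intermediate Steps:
$J{\left(w \right)} = \frac{1}{-77 + w}$ ($J{\left(w \right)} = \frac{1}{w - 77} = \frac{1}{-77 + w}$)
$\left(J{\left(123 \right)} - 2398\right) + 20590 = \left(\frac{1}{-77 + 123} - 2398\right) + 20590 = \left(\frac{1}{46} - 2398\right) + 20590 = - \frac{110307}{46} + 20590 = \frac{836833}{46}$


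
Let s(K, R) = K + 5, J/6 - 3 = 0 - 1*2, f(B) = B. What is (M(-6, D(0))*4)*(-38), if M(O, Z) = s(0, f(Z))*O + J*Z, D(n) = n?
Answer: 4560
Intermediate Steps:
J = 6 (J = 18 + 6*(0 - 1*2) = 18 + 6*(0 - 2) = 18 + 6*(-2) = 18 - 12 = 6)
s(K, R) = 5 + K
M(O, Z) = 5*O + 6*Z (M(O, Z) = (5 + 0)*O + 6*Z = 5*O + 6*Z)
(M(-6, D(0))*4)*(-38) = ((5*(-6) + 6*0)*4)*(-38) = ((-30 + 0)*4)*(-38) = -30*4*(-38) = -120*(-38) = 4560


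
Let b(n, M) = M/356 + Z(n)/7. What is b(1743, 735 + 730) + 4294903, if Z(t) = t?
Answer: 1529075577/356 ≈ 4.2952e+6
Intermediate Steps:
b(n, M) = n/7 + M/356 (b(n, M) = M/356 + n/7 = n/7 + M/356)
b(1743, 735 + 730) + 4294903 = ((1/7)*1743 + (735 + 730)/356) + 4294903 = (249 + (1/356)*1465) + 4294903 = (249 + 1465/356) + 4294903 = 90109/356 + 4294903 = 1529075577/356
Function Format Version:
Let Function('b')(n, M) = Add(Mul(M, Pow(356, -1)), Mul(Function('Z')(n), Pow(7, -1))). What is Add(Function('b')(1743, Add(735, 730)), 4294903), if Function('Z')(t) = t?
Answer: Rational(1529075577, 356) ≈ 4.2952e+6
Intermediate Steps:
Function('b')(n, M) = Add(Mul(Rational(1, 7), n), Mul(Rational(1, 356), M)) (Function('b')(n, M) = Add(Mul(M, Pow(356, -1)), Mul(n, Pow(7, -1))) = Add(Mul(M, Rational(1, 356)), Mul(n, Rational(1, 7))) = Add(Mul(Rational(1, 356), M), Mul(Rational(1, 7), n)) = Add(Mul(Rational(1, 7), n), Mul(Rational(1, 356), M)))
Add(Function('b')(1743, Add(735, 730)), 4294903) = Add(Add(Mul(Rational(1, 7), 1743), Mul(Rational(1, 356), Add(735, 730))), 4294903) = Add(Add(249, Mul(Rational(1, 356), 1465)), 4294903) = Add(Add(249, Rational(1465, 356)), 4294903) = Add(Rational(90109, 356), 4294903) = Rational(1529075577, 356)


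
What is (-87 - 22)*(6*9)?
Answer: -5886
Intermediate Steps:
(-87 - 22)*(6*9) = -109*54 = -5886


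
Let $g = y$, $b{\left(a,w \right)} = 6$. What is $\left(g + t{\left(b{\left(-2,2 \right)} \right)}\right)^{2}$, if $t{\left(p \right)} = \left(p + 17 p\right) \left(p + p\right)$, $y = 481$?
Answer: $3157729$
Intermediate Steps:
$g = 481$
$t{\left(p \right)} = 36 p^{2}$ ($t{\left(p \right)} = 18 p 2 p = 36 p^{2}$)
$\left(g + t{\left(b{\left(-2,2 \right)} \right)}\right)^{2} = \left(481 + 36 \cdot 6^{2}\right)^{2} = \left(481 + 36 \cdot 36\right)^{2} = \left(481 + 1296\right)^{2} = 1777^{2} = 3157729$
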